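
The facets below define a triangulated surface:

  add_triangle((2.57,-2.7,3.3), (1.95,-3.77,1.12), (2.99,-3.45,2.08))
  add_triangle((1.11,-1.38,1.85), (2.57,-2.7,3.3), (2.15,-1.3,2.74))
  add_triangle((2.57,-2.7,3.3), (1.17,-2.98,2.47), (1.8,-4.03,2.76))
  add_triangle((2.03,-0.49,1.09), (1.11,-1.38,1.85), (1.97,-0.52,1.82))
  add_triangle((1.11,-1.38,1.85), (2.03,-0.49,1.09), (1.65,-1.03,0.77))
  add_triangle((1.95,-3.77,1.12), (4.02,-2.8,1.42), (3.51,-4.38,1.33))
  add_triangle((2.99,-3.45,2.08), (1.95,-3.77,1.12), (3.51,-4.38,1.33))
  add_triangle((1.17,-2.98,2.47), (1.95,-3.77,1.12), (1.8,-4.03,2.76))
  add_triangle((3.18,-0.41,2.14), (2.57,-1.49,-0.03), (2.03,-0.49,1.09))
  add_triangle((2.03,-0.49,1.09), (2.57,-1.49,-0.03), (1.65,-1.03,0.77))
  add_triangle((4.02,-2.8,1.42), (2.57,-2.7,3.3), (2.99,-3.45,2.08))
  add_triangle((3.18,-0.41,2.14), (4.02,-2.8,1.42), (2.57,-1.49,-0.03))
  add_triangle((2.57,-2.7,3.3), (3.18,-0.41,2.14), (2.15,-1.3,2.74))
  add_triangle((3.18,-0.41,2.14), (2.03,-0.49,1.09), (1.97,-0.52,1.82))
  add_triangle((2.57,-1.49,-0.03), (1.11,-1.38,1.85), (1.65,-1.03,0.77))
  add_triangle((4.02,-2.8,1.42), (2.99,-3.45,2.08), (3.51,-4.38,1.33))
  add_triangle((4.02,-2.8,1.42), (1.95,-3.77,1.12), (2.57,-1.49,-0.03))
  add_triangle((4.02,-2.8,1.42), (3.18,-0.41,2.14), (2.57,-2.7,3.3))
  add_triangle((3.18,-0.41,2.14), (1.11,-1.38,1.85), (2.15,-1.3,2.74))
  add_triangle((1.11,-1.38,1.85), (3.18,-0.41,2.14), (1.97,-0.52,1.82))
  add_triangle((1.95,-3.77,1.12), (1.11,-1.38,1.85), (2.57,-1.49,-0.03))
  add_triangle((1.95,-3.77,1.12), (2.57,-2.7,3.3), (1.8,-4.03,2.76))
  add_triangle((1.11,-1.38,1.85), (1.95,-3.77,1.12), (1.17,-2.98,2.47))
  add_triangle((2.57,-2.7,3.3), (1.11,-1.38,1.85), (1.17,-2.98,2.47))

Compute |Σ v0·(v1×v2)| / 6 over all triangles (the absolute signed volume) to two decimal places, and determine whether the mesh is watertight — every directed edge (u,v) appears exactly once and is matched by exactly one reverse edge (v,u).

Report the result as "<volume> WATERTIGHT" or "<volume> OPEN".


10.26 WATERTIGHT

Per-triangle v0·(v1×v2)/6:
  t1: +1.1141
  t2: +0.1725
  t3: +0.5501
  t4: -0.2679
  t5: -0.3116
  t6: -0.4134
  t7: +0.8032
  t8: +0.0814
  t9: -0.0433
  t10: -0.2672
  t11: +1.5674
  t12: +1.3385
  t13: +0.7720
  t14: -0.0987
  t15: -0.1904
  t16: +1.2449
  t17: +1.4287
  t18: +3.5127
  t19: -0.2498
  t20: +0.1685
  t21: -1.7457
  t22: +1.5987
  t23: -0.7305
  t24: +0.2299
Σ = +10.2641 → |volume| = 10.26

Directed edges: 72 total, each appears once with its reverse present → watertight.


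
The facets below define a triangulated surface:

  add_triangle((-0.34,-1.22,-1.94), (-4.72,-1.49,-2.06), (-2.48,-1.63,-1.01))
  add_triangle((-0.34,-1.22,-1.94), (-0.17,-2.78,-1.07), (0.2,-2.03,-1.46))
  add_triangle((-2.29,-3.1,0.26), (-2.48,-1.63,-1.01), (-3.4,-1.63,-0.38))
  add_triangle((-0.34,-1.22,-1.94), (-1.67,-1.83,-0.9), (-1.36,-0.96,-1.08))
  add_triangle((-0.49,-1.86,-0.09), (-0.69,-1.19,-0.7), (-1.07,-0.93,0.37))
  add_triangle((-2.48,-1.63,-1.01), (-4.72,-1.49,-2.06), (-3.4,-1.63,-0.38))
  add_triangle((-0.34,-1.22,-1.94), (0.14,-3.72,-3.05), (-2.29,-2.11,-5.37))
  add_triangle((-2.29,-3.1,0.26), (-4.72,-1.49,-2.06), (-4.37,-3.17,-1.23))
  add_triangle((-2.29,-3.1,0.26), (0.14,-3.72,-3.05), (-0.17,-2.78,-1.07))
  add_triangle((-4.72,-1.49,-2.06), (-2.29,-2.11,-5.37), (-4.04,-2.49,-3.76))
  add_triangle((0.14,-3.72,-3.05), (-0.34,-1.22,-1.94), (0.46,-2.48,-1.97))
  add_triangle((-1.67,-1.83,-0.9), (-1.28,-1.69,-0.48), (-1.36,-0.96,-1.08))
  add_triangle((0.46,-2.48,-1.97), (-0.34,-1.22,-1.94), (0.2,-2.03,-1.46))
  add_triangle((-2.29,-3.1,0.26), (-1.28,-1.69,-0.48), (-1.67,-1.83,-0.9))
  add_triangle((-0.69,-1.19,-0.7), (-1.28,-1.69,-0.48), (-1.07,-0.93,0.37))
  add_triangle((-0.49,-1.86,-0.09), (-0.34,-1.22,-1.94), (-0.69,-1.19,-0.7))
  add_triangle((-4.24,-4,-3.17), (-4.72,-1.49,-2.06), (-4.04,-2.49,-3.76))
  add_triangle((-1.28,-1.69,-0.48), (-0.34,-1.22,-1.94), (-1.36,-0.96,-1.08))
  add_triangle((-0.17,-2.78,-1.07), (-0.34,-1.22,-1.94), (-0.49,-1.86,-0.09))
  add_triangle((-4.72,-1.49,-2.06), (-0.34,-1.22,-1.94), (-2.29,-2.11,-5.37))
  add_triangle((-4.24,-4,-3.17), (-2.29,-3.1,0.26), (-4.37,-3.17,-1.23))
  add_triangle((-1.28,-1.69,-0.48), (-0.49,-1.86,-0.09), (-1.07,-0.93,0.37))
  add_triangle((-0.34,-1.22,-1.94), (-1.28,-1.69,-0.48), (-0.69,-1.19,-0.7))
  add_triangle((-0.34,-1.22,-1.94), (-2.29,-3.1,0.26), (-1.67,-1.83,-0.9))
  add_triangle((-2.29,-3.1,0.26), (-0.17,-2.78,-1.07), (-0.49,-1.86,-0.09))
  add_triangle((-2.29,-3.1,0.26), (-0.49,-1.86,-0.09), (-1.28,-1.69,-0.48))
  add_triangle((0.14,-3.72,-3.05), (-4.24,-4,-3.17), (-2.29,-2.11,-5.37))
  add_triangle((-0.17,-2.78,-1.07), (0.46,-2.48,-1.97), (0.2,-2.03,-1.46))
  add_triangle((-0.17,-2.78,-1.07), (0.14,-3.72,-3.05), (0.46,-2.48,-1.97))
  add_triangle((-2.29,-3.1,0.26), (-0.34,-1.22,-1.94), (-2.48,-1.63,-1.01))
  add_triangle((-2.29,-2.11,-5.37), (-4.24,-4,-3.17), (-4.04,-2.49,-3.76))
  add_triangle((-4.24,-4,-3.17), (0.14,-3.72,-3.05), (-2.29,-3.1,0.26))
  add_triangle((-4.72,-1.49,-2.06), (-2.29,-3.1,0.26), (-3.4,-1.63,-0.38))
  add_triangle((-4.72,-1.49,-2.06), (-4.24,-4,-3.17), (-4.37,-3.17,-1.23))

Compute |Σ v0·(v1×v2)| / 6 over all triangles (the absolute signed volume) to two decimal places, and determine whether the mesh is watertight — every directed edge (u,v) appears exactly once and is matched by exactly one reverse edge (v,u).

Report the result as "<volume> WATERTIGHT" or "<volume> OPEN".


29.18 WATERTIGHT

Per-triangle v0·(v1×v2)/6:
  t1: -1.2573
  t2: -0.3043
  t3: -0.9604
  t4: +0.3412
  t5: -0.2127
  t6: -0.7039
  t7: +0.5096
  t8: +0.5075
  t9: +1.3274
  t10: +1.9974
  t11: +0.1985
  t12: +0.0032
  t13: -0.1065
  t14: -0.0850
  t15: -0.0005
  t16: -0.2158
  t17: +2.9199
  t18: -0.4169
  t19: -0.3333
  t20: -1.8706
  t21: +2.6803
  t22: +0.2092
  t23: -0.0353
  t24: +0.6412
  t25: +0.3558
  t26: -0.2880
  t27: +10.0696
  t28: -0.0398
  t29: +0.2857
  t30: -1.6788
  t31: +3.3892
  t32: +7.4630
  t33: +1.5127
  t34: +3.2765
Σ = +29.1787 → |volume| = 29.18

Directed edges: 102 total, each appears once with its reverse present → watertight.


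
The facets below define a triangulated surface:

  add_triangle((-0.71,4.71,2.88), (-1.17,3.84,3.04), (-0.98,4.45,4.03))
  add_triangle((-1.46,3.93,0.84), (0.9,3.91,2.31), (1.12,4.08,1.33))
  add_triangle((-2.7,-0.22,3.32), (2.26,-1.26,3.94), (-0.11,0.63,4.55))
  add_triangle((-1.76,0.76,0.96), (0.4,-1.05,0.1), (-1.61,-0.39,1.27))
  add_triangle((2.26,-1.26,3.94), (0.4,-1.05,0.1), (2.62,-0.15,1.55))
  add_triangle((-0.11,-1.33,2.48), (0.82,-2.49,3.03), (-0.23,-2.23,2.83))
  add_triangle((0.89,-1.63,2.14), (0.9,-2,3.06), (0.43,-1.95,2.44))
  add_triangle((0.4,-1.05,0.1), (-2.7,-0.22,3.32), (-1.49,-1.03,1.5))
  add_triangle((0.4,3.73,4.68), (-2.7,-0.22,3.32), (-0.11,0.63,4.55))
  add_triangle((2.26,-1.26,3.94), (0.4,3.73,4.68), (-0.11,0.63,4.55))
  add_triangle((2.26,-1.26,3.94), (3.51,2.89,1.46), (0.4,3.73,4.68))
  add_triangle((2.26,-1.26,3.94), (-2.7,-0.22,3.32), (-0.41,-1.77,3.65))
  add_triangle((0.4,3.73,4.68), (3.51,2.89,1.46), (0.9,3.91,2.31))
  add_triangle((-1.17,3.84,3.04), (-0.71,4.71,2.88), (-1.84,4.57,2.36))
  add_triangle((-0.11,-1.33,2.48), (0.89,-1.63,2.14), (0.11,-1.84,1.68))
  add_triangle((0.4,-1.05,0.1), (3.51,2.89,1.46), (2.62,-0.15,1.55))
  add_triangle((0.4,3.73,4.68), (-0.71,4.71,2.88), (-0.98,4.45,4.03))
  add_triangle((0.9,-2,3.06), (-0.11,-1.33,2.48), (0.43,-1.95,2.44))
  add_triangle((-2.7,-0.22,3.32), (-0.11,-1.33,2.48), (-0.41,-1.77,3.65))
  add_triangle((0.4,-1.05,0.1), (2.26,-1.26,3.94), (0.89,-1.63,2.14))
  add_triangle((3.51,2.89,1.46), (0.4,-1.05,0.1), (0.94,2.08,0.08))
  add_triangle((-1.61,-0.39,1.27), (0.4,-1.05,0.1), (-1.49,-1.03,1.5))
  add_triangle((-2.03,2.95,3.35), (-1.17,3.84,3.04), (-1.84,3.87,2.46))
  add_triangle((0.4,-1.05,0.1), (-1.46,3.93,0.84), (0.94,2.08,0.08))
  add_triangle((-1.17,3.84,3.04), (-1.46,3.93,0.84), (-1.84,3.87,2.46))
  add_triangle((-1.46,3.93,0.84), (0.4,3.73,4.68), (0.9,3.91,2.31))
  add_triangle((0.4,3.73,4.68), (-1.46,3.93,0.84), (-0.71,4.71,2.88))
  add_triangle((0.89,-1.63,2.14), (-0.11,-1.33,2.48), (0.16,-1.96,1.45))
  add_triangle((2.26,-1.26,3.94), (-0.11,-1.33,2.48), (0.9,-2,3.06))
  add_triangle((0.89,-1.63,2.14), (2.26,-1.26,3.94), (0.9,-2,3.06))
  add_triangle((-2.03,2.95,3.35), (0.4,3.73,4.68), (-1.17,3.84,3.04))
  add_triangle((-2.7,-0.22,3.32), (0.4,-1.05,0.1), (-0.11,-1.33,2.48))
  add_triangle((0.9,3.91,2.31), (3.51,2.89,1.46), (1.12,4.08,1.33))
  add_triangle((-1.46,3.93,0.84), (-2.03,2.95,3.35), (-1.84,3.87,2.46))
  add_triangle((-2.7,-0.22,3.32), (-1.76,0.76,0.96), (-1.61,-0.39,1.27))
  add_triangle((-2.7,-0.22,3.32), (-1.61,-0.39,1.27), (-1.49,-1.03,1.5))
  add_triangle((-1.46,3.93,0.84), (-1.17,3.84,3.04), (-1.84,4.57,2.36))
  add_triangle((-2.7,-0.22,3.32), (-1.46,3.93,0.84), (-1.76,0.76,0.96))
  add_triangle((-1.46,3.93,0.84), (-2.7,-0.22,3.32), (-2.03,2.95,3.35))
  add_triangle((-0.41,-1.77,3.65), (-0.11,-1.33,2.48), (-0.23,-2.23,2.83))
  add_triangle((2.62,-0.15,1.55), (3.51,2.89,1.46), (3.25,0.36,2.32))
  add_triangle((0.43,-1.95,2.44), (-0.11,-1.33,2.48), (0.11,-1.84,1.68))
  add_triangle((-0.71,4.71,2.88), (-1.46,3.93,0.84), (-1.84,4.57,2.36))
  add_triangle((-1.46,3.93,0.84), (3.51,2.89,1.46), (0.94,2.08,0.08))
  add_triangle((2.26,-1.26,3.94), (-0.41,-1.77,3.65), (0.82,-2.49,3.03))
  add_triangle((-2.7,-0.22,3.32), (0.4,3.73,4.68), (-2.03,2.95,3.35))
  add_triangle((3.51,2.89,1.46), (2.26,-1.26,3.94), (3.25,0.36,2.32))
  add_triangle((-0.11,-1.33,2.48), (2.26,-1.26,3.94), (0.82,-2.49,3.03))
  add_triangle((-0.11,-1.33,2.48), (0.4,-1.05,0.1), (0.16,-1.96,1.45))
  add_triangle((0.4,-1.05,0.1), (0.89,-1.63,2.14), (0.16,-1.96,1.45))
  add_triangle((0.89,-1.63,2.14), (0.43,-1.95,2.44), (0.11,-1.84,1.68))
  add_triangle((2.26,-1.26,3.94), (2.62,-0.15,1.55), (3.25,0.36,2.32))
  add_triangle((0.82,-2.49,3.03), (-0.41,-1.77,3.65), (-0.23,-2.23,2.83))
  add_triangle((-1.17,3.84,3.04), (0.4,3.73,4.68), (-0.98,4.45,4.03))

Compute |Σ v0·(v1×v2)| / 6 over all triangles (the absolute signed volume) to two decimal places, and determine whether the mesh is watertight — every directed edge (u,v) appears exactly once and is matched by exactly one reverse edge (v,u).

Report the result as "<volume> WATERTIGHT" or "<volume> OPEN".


77.37 OPEN

Per-triangle v0·(v1×v2)/6:
  t1: +0.4395
  t2: +1.8395
  t3: +4.8009
  t4: -0.0005
  t5: +1.2349
  t6: -0.3183
  t7: +0.0811
  t8: +0.4038
  t9: +5.8583
  t10: +6.2073
  t11: +14.2084
  t12: +3.2063
  t13: +4.5168
  t14: +0.8269
  t15: -0.3455
  t16: +0.4609
  t17: +1.5711
  t18: +0.1948
  t19: +0.0378
  t20: +0.4384
  t21: +0.3017
  t22: +0.0253
  t23: +0.8662
  t24: -0.3663
  t25: +0.8592
  t26: +4.2587
  t27: -0.4533
  t28: +0.4366
  t29: +0.7264
  t30: +0.3047
  t31: +2.2480
  t32: +0.7904
  t33: +1.9738
  t34: +0.2824
  t35: +0.4288
  t36: +0.2515
  t37: -0.4392
  t38: +1.8057
  t39: +2.8950
  t40: -0.0811
  t41: +0.6832
  t42: +0.1600
  t43: +1.1166
  t44: +2.0395
  t45: +2.1373
  t46: +5.8299
  t47: +2.2969
  t48: -1.2070
  t49: -0.1053
  t50: +0.2633
  t51: +0.0977
  t52: +0.8168
  t53: +0.5508
  t54: -0.0832
Σ = +77.3731 → |volume| = 77.37

Directed edges: 162 total; 6 unmatched, e.g. (1.12,4.08,1.33)→(-1.46,3.93,0.84) → open.


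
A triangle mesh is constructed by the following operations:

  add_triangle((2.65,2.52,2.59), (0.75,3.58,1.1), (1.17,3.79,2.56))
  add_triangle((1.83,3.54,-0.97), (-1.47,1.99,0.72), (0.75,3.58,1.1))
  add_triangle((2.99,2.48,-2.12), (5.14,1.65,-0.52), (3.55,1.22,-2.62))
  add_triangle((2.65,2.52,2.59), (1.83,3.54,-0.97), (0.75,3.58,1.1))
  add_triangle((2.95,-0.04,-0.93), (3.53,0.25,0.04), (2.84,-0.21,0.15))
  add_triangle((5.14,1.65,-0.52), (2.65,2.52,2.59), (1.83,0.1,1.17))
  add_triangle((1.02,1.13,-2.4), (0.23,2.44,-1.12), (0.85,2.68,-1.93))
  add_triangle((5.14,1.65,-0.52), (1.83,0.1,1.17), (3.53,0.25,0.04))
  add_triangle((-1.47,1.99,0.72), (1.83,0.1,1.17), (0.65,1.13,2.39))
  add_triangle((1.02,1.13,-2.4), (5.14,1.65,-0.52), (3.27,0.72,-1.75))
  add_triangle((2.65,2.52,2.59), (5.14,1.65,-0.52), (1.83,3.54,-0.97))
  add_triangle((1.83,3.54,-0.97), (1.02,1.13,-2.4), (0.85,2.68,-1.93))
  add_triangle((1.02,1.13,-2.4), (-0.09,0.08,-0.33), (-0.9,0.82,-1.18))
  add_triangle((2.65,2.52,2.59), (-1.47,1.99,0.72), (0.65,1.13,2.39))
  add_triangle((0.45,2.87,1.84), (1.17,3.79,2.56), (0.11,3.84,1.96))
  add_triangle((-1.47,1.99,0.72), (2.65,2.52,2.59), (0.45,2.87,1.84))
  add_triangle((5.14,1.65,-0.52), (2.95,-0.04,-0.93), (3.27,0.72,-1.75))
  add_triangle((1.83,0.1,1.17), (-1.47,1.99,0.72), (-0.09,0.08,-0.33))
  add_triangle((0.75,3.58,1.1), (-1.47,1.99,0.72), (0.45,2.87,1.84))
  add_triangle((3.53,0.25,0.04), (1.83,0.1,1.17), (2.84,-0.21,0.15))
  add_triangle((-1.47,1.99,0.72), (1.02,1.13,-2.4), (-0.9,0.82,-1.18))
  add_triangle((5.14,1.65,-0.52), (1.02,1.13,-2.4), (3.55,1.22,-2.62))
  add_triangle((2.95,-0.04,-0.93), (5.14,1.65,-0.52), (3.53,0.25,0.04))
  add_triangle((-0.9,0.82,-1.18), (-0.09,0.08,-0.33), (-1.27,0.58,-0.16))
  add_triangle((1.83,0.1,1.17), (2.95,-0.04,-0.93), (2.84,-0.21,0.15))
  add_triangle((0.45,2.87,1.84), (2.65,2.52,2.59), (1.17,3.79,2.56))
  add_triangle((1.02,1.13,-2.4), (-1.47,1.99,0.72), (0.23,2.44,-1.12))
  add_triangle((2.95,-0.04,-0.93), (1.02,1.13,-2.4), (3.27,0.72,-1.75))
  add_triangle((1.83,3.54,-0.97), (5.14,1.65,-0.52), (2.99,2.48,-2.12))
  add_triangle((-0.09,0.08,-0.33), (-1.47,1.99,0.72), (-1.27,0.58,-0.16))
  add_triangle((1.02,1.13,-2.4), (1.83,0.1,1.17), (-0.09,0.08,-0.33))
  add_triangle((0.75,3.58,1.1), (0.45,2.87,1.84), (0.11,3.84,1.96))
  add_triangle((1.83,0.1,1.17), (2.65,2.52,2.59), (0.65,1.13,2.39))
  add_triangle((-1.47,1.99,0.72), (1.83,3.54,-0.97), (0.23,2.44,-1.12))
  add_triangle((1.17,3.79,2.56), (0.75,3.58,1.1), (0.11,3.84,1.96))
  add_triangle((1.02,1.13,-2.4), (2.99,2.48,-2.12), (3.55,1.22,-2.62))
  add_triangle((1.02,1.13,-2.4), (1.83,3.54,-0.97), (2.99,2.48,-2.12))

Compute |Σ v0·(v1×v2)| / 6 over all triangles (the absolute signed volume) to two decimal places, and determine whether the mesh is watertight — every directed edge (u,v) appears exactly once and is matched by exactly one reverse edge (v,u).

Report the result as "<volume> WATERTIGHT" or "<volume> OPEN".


Per-triangle v0·(v1×v2)/6:
  t1: +1.3596
  t2: +2.2462
  t3: +2.8191
  t4: +3.7845
  t5: +0.2503
  t6: +3.1314
  t7: +0.1971
  t8: +0.8594
  t9: -0.6927
  t10: +1.6245
  t11: +8.3515
  t12: +0.9678
  t13: +0.0666
  t14: +2.1380
  t15: +0.1076
  t16: +0.2311
  t17: +1.0216
  t18: -0.2150
  t19: +1.0689
  t20: +0.2759
  t21: +1.1825
  t22: -1.3962
  t23: +0.8136
  t24: +0.0188
  t25: -0.2114
  t26: +0.1279
  t27: +0.6614
  t28: +0.3767
  t29: +3.5750
  t30: -0.0964
  t31: +0.0102
  t32: -0.3266
  t33: +1.1313
  t34: +1.4354
  t35: +0.7533
  t36: +1.4555
  t37: +1.7361
Σ = +40.8404 → |volume| = 40.84

Directed edges: 111 total; 9 unmatched, e.g. (0.23,2.44,-1.12)→(0.85,2.68,-1.93) → open.

40.84 OPEN


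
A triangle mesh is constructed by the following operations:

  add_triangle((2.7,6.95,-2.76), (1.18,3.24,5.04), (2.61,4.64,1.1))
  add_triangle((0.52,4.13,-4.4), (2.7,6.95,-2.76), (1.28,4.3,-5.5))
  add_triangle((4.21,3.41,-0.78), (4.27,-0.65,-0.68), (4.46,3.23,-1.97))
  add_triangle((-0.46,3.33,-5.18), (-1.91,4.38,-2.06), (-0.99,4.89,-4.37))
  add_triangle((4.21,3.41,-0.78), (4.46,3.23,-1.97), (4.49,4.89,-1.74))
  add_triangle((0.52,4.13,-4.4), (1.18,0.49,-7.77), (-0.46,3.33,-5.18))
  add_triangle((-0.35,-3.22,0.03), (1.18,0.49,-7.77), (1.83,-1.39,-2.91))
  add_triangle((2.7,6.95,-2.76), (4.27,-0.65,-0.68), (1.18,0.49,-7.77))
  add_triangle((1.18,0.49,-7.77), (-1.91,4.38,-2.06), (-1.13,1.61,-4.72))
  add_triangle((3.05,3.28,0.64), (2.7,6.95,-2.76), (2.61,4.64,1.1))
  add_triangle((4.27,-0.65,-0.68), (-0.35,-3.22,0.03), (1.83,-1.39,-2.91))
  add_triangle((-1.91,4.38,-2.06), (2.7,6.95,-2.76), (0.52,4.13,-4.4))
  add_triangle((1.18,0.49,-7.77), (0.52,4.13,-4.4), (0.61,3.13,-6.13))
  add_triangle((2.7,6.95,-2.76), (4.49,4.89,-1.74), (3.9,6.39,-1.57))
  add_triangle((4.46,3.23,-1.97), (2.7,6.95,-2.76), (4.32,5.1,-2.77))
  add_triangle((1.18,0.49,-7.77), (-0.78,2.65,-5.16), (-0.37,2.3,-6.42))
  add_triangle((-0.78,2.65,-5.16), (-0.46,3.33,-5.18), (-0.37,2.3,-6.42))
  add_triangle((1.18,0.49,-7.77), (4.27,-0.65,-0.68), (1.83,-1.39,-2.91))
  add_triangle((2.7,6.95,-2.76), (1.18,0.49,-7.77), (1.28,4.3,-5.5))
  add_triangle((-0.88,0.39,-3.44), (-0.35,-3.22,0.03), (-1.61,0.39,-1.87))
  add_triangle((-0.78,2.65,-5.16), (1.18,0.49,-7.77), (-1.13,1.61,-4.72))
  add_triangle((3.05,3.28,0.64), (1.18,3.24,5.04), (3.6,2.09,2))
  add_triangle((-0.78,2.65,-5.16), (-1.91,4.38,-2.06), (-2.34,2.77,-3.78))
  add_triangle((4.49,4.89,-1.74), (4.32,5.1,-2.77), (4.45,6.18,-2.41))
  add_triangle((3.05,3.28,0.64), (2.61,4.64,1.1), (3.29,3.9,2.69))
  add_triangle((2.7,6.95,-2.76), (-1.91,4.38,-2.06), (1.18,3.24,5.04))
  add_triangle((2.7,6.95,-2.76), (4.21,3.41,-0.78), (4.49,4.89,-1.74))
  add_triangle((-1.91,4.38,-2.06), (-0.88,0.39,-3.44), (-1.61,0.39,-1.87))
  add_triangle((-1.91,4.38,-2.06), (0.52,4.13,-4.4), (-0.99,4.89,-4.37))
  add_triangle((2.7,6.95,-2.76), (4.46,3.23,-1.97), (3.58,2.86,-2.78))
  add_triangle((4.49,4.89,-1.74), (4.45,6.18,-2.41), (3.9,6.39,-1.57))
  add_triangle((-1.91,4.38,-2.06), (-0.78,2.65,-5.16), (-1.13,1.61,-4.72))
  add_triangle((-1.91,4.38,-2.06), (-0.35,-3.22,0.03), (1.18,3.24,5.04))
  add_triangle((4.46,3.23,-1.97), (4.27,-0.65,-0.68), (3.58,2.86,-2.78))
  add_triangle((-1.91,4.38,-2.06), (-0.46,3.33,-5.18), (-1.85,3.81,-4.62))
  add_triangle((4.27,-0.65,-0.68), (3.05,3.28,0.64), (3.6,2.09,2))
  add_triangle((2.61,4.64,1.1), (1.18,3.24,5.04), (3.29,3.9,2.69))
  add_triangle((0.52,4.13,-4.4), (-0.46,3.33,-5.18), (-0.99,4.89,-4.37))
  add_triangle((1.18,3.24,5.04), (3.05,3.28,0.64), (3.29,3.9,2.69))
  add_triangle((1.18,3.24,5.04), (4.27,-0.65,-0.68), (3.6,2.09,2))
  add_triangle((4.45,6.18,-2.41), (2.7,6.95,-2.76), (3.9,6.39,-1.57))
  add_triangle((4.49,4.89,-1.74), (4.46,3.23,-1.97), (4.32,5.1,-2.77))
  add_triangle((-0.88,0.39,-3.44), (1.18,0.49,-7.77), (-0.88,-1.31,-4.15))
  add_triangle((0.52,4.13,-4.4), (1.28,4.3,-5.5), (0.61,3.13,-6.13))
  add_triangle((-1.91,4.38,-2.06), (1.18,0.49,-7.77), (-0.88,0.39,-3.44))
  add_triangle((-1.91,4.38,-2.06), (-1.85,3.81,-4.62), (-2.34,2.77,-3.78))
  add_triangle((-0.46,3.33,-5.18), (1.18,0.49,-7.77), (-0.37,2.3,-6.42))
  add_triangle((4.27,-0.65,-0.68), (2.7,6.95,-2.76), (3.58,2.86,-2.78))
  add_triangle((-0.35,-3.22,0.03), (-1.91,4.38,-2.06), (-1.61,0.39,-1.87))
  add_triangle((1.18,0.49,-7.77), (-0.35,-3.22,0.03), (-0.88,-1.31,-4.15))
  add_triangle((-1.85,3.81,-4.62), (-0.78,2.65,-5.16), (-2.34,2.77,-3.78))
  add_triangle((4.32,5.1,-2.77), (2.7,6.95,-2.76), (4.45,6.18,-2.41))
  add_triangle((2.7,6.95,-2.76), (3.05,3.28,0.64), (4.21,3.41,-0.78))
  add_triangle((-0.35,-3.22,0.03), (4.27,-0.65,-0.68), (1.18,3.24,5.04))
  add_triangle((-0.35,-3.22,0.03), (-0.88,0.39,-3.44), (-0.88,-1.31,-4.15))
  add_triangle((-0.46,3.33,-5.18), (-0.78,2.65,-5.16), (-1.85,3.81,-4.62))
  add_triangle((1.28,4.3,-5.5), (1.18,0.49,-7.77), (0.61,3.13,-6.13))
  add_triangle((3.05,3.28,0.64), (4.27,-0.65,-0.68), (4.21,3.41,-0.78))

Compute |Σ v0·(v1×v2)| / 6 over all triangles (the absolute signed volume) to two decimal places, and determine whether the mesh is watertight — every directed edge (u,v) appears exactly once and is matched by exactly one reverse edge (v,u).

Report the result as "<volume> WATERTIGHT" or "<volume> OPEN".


215.06 WATERTIGHT

Per-triangle v0·(v1×v2)/6:
  t1: +6.1853
  t2: +3.5155
  t3: +3.3269
  t4: +1.5145
  t5: +1.2494
  t6: +5.6432
  t7: +6.4886
  t8: +38.6090
  t9: -6.3869
  t10: +4.2360
  t11: +6.0796
  t12: +11.1430
  t13: -1.0746
  t14: -2.5717
  t15: -0.9029
  t16: -0.2114
  t17: +0.6228
  t18: +7.2451
  t19: +7.7739
  t20: +2.1234
  t21: +2.9022
  t22: +5.5869
  t23: -3.9135
  t24: +0.8909
  t25: +1.7618
  t26: +26.4964
  t27: +1.0479
  t28: +2.5491
  t29: +1.4580
  t30: +4.1389
  t31: +1.0406
  t32: +2.3091
  t33: +5.5955
  t34: +3.0950
  t35: +2.5457
  t36: +4.7436
  t37: +4.4988
  t38: +2.3123
  t39: -1.1219
  t40: +3.5523
  t41: +2.2241
  t42: +1.4060
  t43: +3.1929
  t44: +1.2846
  t45: +7.2206
  t46: +1.9962
  t47: +2.1715
  t48: -5.9305
  t49: +0.5994
  t50: +5.5908
  t51: +1.3654
  t52: +1.8873
  t53: +5.3111
  t54: +12.1157
  t55: +0.7001
  t56: +1.0626
  t57: +3.2230
  t58: +3.5372
Σ = +215.0562 → |volume| = 215.06

Directed edges: 174 total, each appears once with its reverse present → watertight.


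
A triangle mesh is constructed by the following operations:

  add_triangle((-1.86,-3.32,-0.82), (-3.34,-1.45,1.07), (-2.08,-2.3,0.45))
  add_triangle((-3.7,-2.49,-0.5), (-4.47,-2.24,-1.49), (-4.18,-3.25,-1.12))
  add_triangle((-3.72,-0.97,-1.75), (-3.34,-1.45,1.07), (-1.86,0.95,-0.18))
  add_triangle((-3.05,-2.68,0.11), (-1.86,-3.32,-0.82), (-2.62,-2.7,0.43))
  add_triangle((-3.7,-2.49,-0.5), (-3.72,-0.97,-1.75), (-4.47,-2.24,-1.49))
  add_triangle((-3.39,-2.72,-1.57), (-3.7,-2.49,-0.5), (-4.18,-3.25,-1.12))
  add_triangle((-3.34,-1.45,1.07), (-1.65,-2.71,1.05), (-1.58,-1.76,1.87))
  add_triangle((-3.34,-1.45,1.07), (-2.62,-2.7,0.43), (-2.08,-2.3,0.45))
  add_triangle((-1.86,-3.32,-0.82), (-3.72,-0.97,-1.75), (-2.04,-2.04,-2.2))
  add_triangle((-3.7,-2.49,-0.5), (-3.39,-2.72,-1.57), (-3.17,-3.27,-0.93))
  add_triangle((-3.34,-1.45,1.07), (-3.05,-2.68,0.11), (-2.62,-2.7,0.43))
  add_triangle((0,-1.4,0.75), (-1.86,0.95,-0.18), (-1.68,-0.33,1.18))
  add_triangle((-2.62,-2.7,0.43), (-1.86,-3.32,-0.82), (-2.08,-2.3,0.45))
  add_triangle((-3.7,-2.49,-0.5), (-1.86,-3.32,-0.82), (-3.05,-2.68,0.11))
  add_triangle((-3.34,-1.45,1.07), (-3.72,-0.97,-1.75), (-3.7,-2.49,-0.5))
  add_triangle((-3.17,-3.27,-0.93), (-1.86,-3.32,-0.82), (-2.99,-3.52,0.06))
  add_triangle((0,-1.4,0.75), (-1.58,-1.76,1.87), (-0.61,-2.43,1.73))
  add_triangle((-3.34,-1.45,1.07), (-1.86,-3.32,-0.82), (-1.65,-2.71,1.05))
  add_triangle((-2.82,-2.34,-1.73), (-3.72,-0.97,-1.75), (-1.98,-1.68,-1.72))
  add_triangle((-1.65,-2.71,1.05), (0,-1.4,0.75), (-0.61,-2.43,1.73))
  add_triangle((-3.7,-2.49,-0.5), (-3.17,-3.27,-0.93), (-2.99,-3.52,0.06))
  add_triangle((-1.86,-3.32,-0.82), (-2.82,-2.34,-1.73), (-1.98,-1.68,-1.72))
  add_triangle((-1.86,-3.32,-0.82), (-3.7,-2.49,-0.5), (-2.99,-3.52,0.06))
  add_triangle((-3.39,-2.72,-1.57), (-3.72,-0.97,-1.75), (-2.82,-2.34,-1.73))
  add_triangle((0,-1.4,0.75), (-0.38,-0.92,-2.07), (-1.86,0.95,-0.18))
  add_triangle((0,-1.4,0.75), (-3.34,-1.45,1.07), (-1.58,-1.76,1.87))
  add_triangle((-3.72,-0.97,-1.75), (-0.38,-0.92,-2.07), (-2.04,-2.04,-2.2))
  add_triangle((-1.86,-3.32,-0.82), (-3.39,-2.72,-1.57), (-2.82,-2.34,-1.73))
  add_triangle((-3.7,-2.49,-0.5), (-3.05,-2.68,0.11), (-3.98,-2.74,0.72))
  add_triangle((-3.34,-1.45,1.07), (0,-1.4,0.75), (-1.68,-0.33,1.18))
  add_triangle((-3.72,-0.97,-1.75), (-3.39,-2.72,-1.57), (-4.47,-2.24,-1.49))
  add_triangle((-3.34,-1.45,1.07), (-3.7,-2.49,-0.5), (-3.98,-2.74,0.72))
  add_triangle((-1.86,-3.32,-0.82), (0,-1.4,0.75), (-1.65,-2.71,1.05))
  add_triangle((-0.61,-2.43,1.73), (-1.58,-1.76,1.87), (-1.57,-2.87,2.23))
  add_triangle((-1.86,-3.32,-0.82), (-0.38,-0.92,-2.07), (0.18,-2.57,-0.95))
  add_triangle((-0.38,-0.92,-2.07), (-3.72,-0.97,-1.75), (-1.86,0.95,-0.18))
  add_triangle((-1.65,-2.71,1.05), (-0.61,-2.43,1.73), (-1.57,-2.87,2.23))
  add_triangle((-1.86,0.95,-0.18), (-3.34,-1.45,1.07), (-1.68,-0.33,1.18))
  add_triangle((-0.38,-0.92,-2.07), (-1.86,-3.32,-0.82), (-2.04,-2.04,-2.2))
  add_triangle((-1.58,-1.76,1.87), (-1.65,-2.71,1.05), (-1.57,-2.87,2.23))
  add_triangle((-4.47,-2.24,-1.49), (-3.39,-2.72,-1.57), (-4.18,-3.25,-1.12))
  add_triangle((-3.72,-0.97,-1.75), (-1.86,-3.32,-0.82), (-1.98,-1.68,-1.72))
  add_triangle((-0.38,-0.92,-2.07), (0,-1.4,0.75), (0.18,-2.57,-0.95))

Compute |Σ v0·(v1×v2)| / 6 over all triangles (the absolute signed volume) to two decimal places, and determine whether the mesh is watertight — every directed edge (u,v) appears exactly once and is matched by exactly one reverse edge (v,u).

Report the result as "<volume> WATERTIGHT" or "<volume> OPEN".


Per-triangle v0·(v1×v2)/6:
  t1: -0.7985
  t2: +0.5017
  t3: +2.5994
  t4: +0.4669
  t5: +0.2469
  t6: -0.1495
  t7: +1.2019
  t8: +0.1301
  t9: +2.2315
  t10: +0.6437
  t11: +0.4453
  t12: -0.3065
  t13: +0.1435
  t14: +0.8860
  t15: +2.0522
  t16: +0.7570
  t17: -0.0259
  t18: +2.3006
  t19: +0.4935
  t20: +0.2220
  t21: +0.7917
  t22: +0.4275
  t23: -1.1206
  t24: +0.4838
  t25: -1.1414
  t26: -0.6145
  t27: +1.1370
  t28: +0.4396
  t29: +0.4669
  t30: +0.6669
  t31: +0.6811
  t32: +0.6765
  t33: +0.8261
  t34: +0.1262
  t35: +1.6281
  t36: +1.3289
  t37: +0.3759
  t38: +0.8004
  t39: +1.0418
  t40: +0.3519
  t41: +0.5867
  t42: -1.4257
  t43: -0.3139
Σ = +22.2628 → |volume| = 22.26

Directed edges: 129 total; 9 unmatched, e.g. (-3.39,-2.72,-1.57)→(-3.17,-3.27,-0.93) → open.

22.26 OPEN


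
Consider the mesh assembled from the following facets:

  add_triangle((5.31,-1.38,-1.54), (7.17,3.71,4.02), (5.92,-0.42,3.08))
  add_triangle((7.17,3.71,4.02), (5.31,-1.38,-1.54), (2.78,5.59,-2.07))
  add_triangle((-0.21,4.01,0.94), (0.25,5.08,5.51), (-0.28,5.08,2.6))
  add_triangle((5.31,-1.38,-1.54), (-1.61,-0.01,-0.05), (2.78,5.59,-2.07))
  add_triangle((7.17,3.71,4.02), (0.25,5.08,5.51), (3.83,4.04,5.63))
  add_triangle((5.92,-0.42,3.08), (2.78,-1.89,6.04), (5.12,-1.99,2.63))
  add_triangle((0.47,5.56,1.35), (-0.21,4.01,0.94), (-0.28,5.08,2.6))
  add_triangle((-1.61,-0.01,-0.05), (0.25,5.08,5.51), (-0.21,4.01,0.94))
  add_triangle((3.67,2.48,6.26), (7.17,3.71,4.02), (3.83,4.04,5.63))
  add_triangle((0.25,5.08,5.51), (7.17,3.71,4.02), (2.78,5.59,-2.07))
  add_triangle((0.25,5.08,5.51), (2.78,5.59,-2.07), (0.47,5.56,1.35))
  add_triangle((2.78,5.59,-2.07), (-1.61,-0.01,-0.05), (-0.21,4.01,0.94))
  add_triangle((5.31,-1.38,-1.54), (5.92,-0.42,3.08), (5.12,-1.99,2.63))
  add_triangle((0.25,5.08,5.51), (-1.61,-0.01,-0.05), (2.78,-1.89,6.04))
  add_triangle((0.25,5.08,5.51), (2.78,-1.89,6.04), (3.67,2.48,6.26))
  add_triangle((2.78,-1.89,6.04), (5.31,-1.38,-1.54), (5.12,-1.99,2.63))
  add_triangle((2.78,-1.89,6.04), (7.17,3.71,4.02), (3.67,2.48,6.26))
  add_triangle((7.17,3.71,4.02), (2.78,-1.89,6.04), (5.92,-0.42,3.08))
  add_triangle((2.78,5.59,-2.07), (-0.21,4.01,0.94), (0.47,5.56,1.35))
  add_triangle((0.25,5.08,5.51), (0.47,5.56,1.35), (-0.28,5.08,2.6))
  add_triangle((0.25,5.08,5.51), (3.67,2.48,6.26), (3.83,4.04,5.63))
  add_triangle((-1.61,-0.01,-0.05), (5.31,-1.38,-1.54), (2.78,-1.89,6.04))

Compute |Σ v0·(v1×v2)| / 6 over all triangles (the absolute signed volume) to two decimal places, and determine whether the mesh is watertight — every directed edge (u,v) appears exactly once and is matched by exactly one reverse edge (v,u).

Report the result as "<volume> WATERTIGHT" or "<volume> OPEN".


237.15 WATERTIGHT

Per-triangle v0·(v1×v2)/6:
  t1: +17.6227
  t2: +40.3082
  t3: -0.5263
  t4: +3.3670
  t5: +7.3958
  t6: +7.4295
  t7: +0.7173
  t8: +4.6326
  t9: +7.9180
  t10: +48.1074
  t11: +8.5745
  t12: +3.7364
  t13: +6.8726
  t14: +10.9291
  t15: +15.6176
  t16: +0.2566
  t17: +19.8264
  t18: +19.6045
  t19: +1.8155
  t20: +2.5842
  t21: +7.2268
  t22: +3.1299
Σ = +237.1462 → |volume| = 237.15

Directed edges: 66 total, each appears once with its reverse present → watertight.


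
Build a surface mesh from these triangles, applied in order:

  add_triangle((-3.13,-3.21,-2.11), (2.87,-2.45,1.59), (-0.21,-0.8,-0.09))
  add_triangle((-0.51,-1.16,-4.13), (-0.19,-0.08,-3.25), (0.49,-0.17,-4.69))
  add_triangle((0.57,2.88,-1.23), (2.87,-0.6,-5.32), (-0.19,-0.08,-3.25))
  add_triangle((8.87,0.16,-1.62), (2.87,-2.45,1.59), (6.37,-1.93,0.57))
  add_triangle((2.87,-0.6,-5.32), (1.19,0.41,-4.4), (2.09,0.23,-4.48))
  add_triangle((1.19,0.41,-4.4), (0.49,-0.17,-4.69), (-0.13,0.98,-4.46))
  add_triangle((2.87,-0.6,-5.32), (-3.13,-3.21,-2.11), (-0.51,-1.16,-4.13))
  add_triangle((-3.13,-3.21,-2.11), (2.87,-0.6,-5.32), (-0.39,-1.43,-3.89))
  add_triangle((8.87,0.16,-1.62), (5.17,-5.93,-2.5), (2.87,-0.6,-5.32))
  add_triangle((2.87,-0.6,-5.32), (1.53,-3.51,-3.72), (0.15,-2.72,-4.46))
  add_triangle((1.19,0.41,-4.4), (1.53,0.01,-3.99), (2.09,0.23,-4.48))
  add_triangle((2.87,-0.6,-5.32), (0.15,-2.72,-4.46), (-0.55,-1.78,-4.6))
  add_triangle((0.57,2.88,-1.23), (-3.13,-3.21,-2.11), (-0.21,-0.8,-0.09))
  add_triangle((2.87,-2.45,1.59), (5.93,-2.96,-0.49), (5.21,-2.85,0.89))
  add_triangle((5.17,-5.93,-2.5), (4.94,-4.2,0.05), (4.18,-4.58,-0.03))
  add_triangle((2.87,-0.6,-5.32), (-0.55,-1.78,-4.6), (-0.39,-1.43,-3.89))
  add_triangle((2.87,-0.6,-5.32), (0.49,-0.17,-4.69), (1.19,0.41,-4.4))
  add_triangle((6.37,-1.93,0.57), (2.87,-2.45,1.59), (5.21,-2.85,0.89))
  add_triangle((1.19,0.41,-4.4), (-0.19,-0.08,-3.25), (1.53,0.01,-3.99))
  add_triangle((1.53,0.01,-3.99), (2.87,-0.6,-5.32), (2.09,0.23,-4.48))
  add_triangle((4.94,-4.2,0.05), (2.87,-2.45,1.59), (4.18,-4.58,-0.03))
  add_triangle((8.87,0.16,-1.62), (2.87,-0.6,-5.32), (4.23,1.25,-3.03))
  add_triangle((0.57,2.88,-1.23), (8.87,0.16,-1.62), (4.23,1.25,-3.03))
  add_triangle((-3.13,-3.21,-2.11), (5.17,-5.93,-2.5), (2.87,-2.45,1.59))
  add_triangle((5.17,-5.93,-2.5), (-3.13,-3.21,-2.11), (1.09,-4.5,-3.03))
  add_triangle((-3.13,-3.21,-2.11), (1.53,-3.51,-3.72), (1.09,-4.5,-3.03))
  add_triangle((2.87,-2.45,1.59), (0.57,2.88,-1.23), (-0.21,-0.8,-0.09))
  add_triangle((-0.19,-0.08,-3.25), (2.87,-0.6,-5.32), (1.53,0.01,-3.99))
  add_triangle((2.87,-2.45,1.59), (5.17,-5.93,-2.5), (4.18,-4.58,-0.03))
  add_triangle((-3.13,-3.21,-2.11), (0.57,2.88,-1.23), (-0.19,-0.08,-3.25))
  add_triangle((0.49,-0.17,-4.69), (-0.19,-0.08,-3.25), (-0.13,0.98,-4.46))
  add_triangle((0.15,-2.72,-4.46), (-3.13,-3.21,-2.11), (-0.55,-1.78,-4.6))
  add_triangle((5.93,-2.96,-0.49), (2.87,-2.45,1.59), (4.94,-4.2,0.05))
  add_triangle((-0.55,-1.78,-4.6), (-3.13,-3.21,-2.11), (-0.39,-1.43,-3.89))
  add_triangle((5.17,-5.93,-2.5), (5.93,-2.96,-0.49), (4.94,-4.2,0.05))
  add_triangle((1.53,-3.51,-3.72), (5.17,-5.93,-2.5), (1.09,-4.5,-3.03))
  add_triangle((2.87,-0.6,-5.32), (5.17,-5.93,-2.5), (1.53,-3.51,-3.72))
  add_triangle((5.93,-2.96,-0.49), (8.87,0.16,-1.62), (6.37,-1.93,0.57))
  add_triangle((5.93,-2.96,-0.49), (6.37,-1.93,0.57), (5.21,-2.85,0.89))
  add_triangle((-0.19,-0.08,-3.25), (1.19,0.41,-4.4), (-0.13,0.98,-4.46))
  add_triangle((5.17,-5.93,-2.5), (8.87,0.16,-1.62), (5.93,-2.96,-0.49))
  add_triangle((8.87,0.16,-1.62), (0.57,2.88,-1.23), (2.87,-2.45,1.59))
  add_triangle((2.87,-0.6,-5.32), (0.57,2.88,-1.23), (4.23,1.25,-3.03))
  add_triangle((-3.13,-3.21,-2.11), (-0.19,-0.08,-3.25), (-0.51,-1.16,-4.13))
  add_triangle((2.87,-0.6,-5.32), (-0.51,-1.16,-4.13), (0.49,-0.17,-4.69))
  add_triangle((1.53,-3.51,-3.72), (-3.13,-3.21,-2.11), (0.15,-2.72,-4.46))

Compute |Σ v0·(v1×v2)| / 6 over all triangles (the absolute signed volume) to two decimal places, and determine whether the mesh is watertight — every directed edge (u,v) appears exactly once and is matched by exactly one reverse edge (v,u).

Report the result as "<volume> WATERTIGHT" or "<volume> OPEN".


Per-triangle v0·(v1×v2)/6:
  t1: +0.2502
  t2: +0.4460
  t3: +5.1776
  t4: -0.0197
  t5: +0.5091
  t6: +0.9170
  t7: +4.5880
  t8: -2.8063
  t9: +41.2049
  t10: +5.2447
  t11: -0.1711
  t12: +3.4364
  t13: -0.4306
  t14: +0.8775
  t15: +2.0650
  t16: +0.1183
  t17: +1.2626
  t18: +1.0885
  t19: -0.4102
  t20: -0.2725
  t21: +1.3194
  t22: +10.4964
  t23: +7.6234
  t24: +14.8197
  t25: +4.5190
  t26: +3.9495
  t27: -0.6817
  t28: -0.6344
  t29: -0.8942
  t30: +3.6416
  t31: +0.4550
  t32: +3.4472
  t33: +2.6709
  t34: +0.0282
  t35: +5.0694
  t36: +4.5599
  t37: +12.8592
  t38: +6.0665
  t39: +1.9011
  t40: -0.8176
  t41: +12.3345
  t42: +4.8051
  t43: +7.0789
  t44: +1.2642
  t45: +2.1272
  t46: +4.9619
Σ = +176.0457 → |volume| = 176.05

Directed edges: 138 total, each appears once with its reverse present → watertight.

176.05 WATERTIGHT


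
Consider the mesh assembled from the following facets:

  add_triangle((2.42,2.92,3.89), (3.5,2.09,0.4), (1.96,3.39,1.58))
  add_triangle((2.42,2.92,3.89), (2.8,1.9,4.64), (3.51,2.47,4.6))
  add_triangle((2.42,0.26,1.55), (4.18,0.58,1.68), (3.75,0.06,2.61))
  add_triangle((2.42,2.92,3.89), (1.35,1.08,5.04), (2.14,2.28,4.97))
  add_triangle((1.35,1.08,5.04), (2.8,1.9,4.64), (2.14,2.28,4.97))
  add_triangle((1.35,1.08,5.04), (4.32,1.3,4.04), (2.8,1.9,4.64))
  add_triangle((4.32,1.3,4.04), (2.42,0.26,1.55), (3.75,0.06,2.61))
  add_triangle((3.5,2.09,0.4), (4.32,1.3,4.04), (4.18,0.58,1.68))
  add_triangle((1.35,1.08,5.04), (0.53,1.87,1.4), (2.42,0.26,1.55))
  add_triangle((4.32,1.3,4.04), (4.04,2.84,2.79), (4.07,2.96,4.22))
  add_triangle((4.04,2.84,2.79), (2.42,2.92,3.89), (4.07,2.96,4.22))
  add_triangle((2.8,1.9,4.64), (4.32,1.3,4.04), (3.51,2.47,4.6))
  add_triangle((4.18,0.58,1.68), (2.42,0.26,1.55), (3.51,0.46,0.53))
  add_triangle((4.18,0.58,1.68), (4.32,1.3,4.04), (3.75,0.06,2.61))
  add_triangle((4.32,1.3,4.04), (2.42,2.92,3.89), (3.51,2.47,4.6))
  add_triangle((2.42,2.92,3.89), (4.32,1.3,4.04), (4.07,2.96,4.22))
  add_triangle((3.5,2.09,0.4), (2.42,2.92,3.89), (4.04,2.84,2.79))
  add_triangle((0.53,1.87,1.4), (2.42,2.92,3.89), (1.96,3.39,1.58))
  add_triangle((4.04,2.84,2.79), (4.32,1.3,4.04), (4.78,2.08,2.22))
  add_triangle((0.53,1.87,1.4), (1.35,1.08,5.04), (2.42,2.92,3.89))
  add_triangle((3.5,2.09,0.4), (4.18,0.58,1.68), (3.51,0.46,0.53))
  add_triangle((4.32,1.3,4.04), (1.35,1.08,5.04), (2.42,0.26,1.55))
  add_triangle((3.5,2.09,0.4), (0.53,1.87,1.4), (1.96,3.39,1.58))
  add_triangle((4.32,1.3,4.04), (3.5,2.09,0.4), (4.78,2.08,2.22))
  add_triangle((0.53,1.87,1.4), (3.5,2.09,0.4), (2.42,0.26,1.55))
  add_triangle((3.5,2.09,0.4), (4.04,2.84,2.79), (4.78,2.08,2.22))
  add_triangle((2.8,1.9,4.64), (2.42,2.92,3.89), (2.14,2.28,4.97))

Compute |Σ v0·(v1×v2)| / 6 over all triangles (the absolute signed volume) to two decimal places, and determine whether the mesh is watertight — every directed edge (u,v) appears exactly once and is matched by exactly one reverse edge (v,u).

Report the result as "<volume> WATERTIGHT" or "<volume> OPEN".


Per-triangle v0·(v1×v2)/6:
  t1: +3.5119
  t2: +0.7205
  t3: -0.1269
  t4: +0.0110
  t5: +0.9739
  t6: +1.8953
  t7: -0.2462
  t8: +3.0662
  t9: -2.6534
  t10: +1.7185
  t11: +1.0088
  t12: +1.0546
  t13: +0.0574
  t14: +1.2771
  t15: +0.4231
  t16: +1.3795
  t17: +1.1020
  t18: +1.0061
  t19: +2.1751
  t20: +1.5457
  t21: +1.0033
  t22: +0.9276
  t23: -0.5054
  t24: -0.3525
  t25: -2.0799
  t26: +1.4691
  t27: +0.8955
Σ = +21.2578 → |volume| = 21.26

Directed edges: 81 total; 3 unmatched, e.g. (2.42,0.26,1.55)→(3.51,0.46,0.53) → open.

21.26 OPEN


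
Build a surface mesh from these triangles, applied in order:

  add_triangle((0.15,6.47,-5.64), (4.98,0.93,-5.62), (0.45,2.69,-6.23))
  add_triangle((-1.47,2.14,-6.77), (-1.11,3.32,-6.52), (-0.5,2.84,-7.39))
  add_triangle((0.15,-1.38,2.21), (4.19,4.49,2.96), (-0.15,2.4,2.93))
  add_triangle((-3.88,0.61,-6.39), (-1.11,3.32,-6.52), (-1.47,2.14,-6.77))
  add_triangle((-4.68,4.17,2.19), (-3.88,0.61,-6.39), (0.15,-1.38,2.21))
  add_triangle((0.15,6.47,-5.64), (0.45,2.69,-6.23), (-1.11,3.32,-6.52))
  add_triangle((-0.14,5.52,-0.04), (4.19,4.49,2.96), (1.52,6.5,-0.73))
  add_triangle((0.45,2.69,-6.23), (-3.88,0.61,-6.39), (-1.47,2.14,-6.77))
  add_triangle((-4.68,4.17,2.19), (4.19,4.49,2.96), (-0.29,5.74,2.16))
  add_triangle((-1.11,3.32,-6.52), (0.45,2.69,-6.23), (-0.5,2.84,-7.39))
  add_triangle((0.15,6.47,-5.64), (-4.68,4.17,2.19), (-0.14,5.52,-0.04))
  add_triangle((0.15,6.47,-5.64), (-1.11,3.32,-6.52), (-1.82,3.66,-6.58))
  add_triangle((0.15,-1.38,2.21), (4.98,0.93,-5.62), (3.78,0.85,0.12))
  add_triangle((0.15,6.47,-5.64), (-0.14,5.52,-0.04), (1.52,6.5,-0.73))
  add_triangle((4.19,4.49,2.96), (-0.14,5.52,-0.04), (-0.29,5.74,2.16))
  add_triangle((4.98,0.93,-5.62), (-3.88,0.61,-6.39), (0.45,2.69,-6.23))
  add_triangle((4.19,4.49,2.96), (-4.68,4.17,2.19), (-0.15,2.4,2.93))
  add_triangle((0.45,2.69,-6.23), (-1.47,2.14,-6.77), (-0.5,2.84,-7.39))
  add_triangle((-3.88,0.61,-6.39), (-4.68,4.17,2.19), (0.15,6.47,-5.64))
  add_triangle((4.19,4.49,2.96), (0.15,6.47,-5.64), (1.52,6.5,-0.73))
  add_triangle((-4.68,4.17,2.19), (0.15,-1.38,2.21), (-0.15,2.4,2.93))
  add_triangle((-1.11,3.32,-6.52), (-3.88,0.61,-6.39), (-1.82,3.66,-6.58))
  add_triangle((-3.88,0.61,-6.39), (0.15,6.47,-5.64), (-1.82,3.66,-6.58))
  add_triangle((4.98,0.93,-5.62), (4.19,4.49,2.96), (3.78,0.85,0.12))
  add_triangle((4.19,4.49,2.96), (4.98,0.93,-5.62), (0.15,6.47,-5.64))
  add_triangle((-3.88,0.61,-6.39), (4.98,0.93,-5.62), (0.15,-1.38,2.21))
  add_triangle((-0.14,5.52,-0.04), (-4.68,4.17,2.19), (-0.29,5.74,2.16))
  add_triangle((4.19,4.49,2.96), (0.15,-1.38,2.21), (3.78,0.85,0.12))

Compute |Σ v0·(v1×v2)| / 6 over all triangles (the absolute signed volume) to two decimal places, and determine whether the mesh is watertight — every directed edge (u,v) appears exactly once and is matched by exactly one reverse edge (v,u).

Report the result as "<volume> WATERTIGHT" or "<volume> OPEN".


317.94 WATERTIGHT

Per-triangle v0·(v1×v2)/6:
  t1: +18.7627
  t2: +1.3954
  t3: +7.0291
  t4: +3.0545
  t5: +13.0410
  t6: +6.4883
  t7: +7.3426
  t8: +0.8410
  t9: +8.0549
  t10: +1.1178
  t11: +22.8959
  t12: +3.1094
  t13: +5.4100
  t14: +8.4724
  t15: +9.1150
  t16: +16.9536
  t17: +9.6449
  t18: +0.1270
  t19: +54.6355
  t20: +11.5986
  t21: +6.8110
  t22: +2.9493
  t23: +2.2000
  t24: +12.5766
  t25: +57.9439
  t26: +9.9492
  t27: +8.9700
  t28: +7.4468
Σ = +317.9363 → |volume| = 317.94

Directed edges: 84 total, each appears once with its reverse present → watertight.


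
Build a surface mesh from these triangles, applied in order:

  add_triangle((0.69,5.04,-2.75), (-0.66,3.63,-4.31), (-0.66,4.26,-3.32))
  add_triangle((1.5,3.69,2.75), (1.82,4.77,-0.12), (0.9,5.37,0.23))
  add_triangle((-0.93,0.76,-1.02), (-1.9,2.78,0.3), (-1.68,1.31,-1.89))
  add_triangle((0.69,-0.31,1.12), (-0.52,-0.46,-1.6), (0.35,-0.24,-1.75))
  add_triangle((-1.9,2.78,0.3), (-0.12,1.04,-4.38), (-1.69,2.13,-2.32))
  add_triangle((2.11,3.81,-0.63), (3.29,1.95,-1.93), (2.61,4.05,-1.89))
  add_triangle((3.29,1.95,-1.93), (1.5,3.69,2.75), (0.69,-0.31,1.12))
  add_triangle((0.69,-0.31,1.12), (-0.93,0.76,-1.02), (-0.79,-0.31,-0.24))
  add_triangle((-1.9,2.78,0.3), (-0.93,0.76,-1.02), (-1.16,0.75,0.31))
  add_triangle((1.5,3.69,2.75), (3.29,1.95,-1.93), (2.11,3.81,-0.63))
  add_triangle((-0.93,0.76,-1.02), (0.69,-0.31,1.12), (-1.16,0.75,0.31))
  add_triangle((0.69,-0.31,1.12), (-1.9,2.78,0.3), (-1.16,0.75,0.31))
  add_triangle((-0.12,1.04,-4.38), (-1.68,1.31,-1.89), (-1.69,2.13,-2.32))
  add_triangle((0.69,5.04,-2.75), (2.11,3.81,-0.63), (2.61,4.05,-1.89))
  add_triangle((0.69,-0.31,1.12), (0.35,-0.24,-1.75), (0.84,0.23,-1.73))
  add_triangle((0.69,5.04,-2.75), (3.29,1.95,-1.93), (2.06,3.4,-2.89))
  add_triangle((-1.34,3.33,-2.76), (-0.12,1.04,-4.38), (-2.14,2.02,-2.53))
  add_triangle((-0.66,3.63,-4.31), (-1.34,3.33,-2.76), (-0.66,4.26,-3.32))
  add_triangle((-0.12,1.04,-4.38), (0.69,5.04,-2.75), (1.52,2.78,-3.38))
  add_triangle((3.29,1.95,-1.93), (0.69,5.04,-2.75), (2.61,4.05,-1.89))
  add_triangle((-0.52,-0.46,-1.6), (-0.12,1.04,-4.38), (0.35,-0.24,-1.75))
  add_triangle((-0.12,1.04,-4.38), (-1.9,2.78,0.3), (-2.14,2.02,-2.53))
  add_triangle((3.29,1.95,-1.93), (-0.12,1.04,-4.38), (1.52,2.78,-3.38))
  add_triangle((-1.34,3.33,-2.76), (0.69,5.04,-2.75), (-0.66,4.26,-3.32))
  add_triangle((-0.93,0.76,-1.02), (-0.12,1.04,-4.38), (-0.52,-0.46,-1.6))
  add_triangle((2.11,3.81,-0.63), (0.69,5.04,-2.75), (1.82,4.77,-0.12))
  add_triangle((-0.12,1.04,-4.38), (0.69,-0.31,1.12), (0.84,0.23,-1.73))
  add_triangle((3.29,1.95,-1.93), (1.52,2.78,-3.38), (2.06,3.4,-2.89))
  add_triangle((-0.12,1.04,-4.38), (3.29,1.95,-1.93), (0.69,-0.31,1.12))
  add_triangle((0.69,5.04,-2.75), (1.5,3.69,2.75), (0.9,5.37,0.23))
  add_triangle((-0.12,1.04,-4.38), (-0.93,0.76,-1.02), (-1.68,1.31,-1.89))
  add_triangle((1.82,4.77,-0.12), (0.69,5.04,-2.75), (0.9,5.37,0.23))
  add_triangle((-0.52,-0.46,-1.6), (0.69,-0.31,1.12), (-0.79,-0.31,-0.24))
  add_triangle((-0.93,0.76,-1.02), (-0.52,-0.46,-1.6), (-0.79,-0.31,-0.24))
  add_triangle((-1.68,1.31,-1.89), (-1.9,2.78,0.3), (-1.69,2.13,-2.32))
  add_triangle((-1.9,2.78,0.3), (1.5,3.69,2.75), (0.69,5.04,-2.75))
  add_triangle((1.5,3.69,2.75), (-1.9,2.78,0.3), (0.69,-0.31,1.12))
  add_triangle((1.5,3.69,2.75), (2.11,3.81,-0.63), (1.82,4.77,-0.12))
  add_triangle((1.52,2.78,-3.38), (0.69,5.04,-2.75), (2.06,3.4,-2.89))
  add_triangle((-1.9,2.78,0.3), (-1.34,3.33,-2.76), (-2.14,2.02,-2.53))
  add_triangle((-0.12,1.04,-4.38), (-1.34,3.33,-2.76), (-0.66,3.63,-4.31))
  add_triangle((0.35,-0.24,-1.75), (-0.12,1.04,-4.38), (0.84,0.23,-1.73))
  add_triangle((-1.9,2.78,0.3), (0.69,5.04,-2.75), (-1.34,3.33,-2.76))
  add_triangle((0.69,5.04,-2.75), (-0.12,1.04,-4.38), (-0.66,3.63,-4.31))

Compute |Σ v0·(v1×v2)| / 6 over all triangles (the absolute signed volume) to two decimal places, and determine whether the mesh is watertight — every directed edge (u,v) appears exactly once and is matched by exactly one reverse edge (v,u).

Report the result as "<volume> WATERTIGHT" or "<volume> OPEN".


Per-triangle v0·(v1×v2)/6:
  t1: +1.4650
  t2: +2.6234
  t3: -0.0142
  t4: +0.1777
  t5: +1.1855
  t6: +1.3379
  t7: +3.7729
  t8: +0.0785
  t9: +0.3741
  t10: +4.1608
  t11: -0.0734
  t12: +0.3967
  t13: +0.8544
  t14: +2.0750
  t15: +0.1914
  t16: +1.4679
  t17: +2.7330
  t18: +0.8551
  t19: +4.0596
  t20: +2.3074
  t21: +0.4719
  t22: -2.3329
  t23: +3.0695
  t24: +0.5171
  t25: +0.7331
  t26: +1.8923
  t27: +0.0585
  t28: +1.2405
  t29: +0.8255
  t30: -1.9812
  t31: -0.0483
  t32: +2.7539
  t33: +0.1409
  t34: +0.2384
  t35: +0.7066
  t36: +10.6435
  t37: +1.6285
  t38: +1.5223
  t39: +1.5050
  t40: +2.2892
  t41: +1.3478
  t42: +0.3721
  t43: +4.5474
  t44: +3.1918
Σ = +65.3621 → |volume| = 65.36

Directed edges: 132 total, each appears once with its reverse present → watertight.

65.36 WATERTIGHT
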